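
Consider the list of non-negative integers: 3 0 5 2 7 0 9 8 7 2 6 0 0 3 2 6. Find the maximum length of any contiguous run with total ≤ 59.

→ 3: sum 3, len 1
→ 0: sum 3, len 2
→ 5: sum 8, len 3
→ 2: sum 10, len 4
→ 7: sum 17, len 5
→ 0: sum 17, len 6
→ 9: sum 26, len 7
→ 8: sum 34, len 8
→ 7: sum 41, len 9
→ 2: sum 43, len 10
→ 6: sum 49, len 11
→ 0: sum 49, len 12
→ 0: sum 49, len 13
→ 3: sum 52, len 14
→ 2: sum 54, len 15
→ 6 (dropped 3): sum 57, len 15
Longest length seen: 15.

15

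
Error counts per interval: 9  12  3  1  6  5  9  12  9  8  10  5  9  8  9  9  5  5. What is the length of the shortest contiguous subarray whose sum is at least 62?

Extend right; whenever the sum reaches 62, record the length and shrink from the left:
add 9: running sum 9 < 62
add 12: running sum 21 < 62
add 3: running sum 24 < 62
add 1: running sum 25 < 62
add 6: running sum 31 < 62
add 5: running sum 36 < 62
add 9: running sum 45 < 62
add 12: running sum 57 < 62
end 8: [9, 12, 3, 1, 6, 5, 9, 12, 9] sum 66, len 9
end 9: [12, 3, 1, 6, 5, 9, 12, 9, 8] sum 65, len 9
end 10: [3, 1, 6, 5, 9, 12, 9, 8, 10] sum 63, len 9
end 11: [6, 5, 9, 12, 9, 8, 10, 5] sum 64, len 8
end 12: [9, 12, 9, 8, 10, 5, 9] sum 62, len 7
end 13: [9, 12, 9, 8, 10, 5, 9, 8] sum 70, len 8
end 14: [12, 9, 8, 10, 5, 9, 8, 9] sum 70, len 8
end 15: [9, 8, 10, 5, 9, 8, 9, 9] sum 67, len 8
end 16: [8, 10, 5, 9, 8, 9, 9, 5] sum 63, len 8
end 17: [8, 10, 5, 9, 8, 9, 9, 5, 5] sum 68, len 9
Shortest qualifying length: 7.

7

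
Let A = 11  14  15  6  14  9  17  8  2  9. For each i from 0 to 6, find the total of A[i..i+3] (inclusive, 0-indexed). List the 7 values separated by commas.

(11, 14, 15, 6) → sum 46
(14, 15, 6, 14) → sum 49
(15, 6, 14, 9) → sum 44
(6, 14, 9, 17) → sum 46
(14, 9, 17, 8) → sum 48
(9, 17, 8, 2) → sum 36
(17, 8, 2, 9) → sum 36

46, 49, 44, 46, 48, 36, 36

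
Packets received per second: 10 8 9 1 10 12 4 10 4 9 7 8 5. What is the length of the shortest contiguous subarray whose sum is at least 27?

add 10: running sum 10 < 27
add 8: running sum 18 < 27
end 2: [10, 8, 9] sum 27, len 3
end 3: [10, 8, 9, 1] sum 28, len 4
end 4: [8, 9, 1, 10] sum 28, len 4
end 5: [9, 1, 10, 12] sum 32, len 4
end 6: [1, 10, 12, 4] sum 27, len 4
end 7: [10, 12, 4, 10] sum 36, len 4
end 8: [12, 4, 10, 4] sum 30, len 4
end 9: [4, 10, 4, 9] sum 27, len 4
end 10: [10, 4, 9, 7] sum 30, len 4
end 11: [4, 9, 7, 8] sum 28, len 4
end 12: [9, 7, 8, 5] sum 29, len 4
Shortest qualifying length: 3.

3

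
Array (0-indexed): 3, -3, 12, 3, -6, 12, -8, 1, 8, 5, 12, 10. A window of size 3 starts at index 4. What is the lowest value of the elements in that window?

Elements at indices 4..6: -6, 12, -8
min(-6, 12, -8) = -8

-8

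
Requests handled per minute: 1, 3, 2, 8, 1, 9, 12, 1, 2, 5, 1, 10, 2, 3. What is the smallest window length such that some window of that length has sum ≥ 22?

add 1: running sum 1 < 22
add 3: running sum 4 < 22
add 2: running sum 6 < 22
add 8: running sum 14 < 22
add 1: running sum 15 < 22
end 5: [3, 2, 8, 1, 9] sum 23, len 5
end 6: [1, 9, 12] sum 22, len 3
end 7: [9, 12, 1] sum 22, len 3
end 8: [9, 12, 1, 2] sum 24, len 4
end 9: [9, 12, 1, 2, 5] sum 29, len 5
end 10: [9, 12, 1, 2, 5, 1] sum 30, len 6
end 11: [12, 1, 2, 5, 1, 10] sum 31, len 6
end 12: [12, 1, 2, 5, 1, 10, 2] sum 33, len 7
end 13: [2, 5, 1, 10, 2, 3] sum 23, len 6
Shortest qualifying length: 3.

3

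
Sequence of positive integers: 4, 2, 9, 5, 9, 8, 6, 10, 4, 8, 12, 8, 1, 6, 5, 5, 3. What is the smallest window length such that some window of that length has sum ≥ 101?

16

Extend right; whenever the sum reaches 101, record the length and shrink from the left:
add 4: running sum 4 < 101
add 2: running sum 6 < 101
add 9: running sum 15 < 101
add 5: running sum 20 < 101
add 9: running sum 29 < 101
add 8: running sum 37 < 101
add 6: running sum 43 < 101
add 10: running sum 53 < 101
add 4: running sum 57 < 101
add 8: running sum 65 < 101
add 12: running sum 77 < 101
add 8: running sum 85 < 101
add 1: running sum 86 < 101
add 6: running sum 92 < 101
add 5: running sum 97 < 101
end 15: [4, 2, 9, 5, 9, 8, 6, 10, 4, 8, 12, 8, 1, 6, 5, 5] sum 102, len 16
end 16: [2, 9, 5, 9, 8, 6, 10, 4, 8, 12, 8, 1, 6, 5, 5, 3] sum 101, len 16
Shortest qualifying length: 16.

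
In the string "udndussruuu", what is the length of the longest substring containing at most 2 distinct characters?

[u] 1 distinct, len 1
[u, d] 2 distinct, len 2
[d, n] 2 distinct, len 2
[d, n, d] 2 distinct, len 3
[d, u] 2 distinct, len 2
[u, s] 2 distinct, len 2
[u, s, s] 2 distinct, len 3
[s, s, r] 2 distinct, len 3
[r, u] 2 distinct, len 2
[r, u, u] 2 distinct, len 3
[r, u, u, u] 2 distinct, len 4
Longest length with ≤2 distinct: 4.

4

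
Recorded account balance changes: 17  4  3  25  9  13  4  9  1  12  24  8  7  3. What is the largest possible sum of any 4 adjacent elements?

17 4 3 25 → sum 49
4 3 25 9 → sum 41
3 25 9 13 → sum 50
25 9 13 4 → sum 51
9 13 4 9 → sum 35
13 4 9 1 → sum 27
4 9 1 12 → sum 26
9 1 12 24 → sum 46
1 12 24 8 → sum 45
12 24 8 7 → sum 51
24 8 7 3 → sum 42
Largest of these is 51.

51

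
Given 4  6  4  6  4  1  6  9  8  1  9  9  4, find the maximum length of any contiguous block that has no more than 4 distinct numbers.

8

Extend right; when distinct count exceeds 4, shrink from the left:
[4] 1 distinct, len 1
[4, 6] 2 distinct, len 2
[4, 6, 4] 2 distinct, len 3
[4, 6, 4, 6] 2 distinct, len 4
[4, 6, 4, 6, 4] 2 distinct, len 5
[4, 6, 4, 6, 4, 1] 3 distinct, len 6
[4, 6, 4, 6, 4, 1, 6] 3 distinct, len 7
[4, 6, 4, 6, 4, 1, 6, 9] 4 distinct, len 8
[1, 6, 9, 8] 4 distinct, len 4
[1, 6, 9, 8, 1] 4 distinct, len 5
[1, 6, 9, 8, 1, 9] 4 distinct, len 6
[1, 6, 9, 8, 1, 9, 9] 4 distinct, len 7
[9, 8, 1, 9, 9, 4] 4 distinct, len 6
Longest length with ≤4 distinct: 8.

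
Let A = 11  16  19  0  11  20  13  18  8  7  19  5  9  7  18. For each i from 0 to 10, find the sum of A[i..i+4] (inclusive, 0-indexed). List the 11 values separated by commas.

11 16 19 0 11 → sum 57
16 19 0 11 20 → sum 66
19 0 11 20 13 → sum 63
0 11 20 13 18 → sum 62
11 20 13 18 8 → sum 70
20 13 18 8 7 → sum 66
13 18 8 7 19 → sum 65
18 8 7 19 5 → sum 57
8 7 19 5 9 → sum 48
7 19 5 9 7 → sum 47
19 5 9 7 18 → sum 58

57, 66, 63, 62, 70, 66, 65, 57, 48, 47, 58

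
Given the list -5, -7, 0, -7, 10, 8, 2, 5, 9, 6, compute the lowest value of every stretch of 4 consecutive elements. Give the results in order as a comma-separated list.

[-5, -7, 0, -7] → min -7
[-7, 0, -7, 10] → min -7
[0, -7, 10, 8] → min -7
[-7, 10, 8, 2] → min -7
[10, 8, 2, 5] → min 2
[8, 2, 5, 9] → min 2
[2, 5, 9, 6] → min 2

-7, -7, -7, -7, 2, 2, 2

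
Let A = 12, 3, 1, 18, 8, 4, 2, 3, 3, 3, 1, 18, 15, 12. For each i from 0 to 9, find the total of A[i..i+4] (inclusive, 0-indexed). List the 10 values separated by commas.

42, 34, 33, 35, 20, 15, 12, 28, 40, 49

12 3 1 18 8 → sum 42
3 1 18 8 4 → sum 34
1 18 8 4 2 → sum 33
18 8 4 2 3 → sum 35
8 4 2 3 3 → sum 20
4 2 3 3 3 → sum 15
2 3 3 3 1 → sum 12
3 3 3 1 18 → sum 28
3 3 1 18 15 → sum 40
3 1 18 15 12 → sum 49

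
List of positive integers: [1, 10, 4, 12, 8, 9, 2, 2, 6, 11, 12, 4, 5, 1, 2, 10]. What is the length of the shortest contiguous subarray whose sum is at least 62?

add 1: running sum 1 < 62
add 10: running sum 11 < 62
add 4: running sum 15 < 62
add 12: running sum 27 < 62
add 8: running sum 35 < 62
add 9: running sum 44 < 62
add 2: running sum 46 < 62
add 2: running sum 48 < 62
add 6: running sum 54 < 62
end 9: [10, 4, 12, 8, 9, 2, 2, 6, 11] sum 64, len 9
end 10: [12, 8, 9, 2, 2, 6, 11, 12] sum 62, len 8
end 11: [12, 8, 9, 2, 2, 6, 11, 12, 4] sum 66, len 9
end 12: [12, 8, 9, 2, 2, 6, 11, 12, 4, 5] sum 71, len 10
end 13: [12, 8, 9, 2, 2, 6, 11, 12, 4, 5, 1] sum 72, len 11
end 14: [8, 9, 2, 2, 6, 11, 12, 4, 5, 1, 2] sum 62, len 11
end 15: [9, 2, 2, 6, 11, 12, 4, 5, 1, 2, 10] sum 64, len 11
Shortest qualifying length: 8.

8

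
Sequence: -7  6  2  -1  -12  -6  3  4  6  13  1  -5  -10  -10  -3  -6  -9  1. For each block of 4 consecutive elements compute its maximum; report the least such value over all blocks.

-3

[-7, 6, 2, -1] → max 6
[6, 2, -1, -12] → max 6
[2, -1, -12, -6] → max 2
[-1, -12, -6, 3] → max 3
[-12, -6, 3, 4] → max 4
[-6, 3, 4, 6] → max 6
[3, 4, 6, 13] → max 13
[4, 6, 13, 1] → max 13
[6, 13, 1, -5] → max 13
[13, 1, -5, -10] → max 13
[1, -5, -10, -10] → max 1
[-5, -10, -10, -3] → max -3
[-10, -10, -3, -6] → max -3
[-10, -3, -6, -9] → max -3
[-3, -6, -9, 1] → max 1
Least of these is -3.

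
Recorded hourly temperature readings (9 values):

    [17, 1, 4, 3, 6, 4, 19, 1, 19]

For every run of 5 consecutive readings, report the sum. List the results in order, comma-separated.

Sliding a size-5 window across the 9 values:
(17, 1, 4, 3, 6) → sum 31
(1, 4, 3, 6, 4) → sum 18
(4, 3, 6, 4, 19) → sum 36
(3, 6, 4, 19, 1) → sum 33
(6, 4, 19, 1, 19) → sum 49

31, 18, 36, 33, 49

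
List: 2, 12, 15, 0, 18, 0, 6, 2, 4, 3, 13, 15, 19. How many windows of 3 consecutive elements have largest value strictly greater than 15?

2 12 15 → max 15
12 15 0 → max 15
15 0 18 → max 18  > 15 ✓
0 18 0 → max 18  > 15 ✓
18 0 6 → max 18  > 15 ✓
0 6 2 → max 6
6 2 4 → max 6
2 4 3 → max 4
4 3 13 → max 13
3 13 15 → max 15
13 15 19 → max 19  > 15 ✓
4 windows satisfy the condition.

4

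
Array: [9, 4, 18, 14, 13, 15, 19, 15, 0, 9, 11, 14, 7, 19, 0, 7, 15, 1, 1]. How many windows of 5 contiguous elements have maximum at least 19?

10

9 4 18 14 13 → max 18
4 18 14 13 15 → max 18
18 14 13 15 19 → max 19  ≥ 19 ✓
14 13 15 19 15 → max 19  ≥ 19 ✓
13 15 19 15 0 → max 19  ≥ 19 ✓
15 19 15 0 9 → max 19  ≥ 19 ✓
19 15 0 9 11 → max 19  ≥ 19 ✓
15 0 9 11 14 → max 15
0 9 11 14 7 → max 14
9 11 14 7 19 → max 19  ≥ 19 ✓
11 14 7 19 0 → max 19  ≥ 19 ✓
14 7 19 0 7 → max 19  ≥ 19 ✓
7 19 0 7 15 → max 19  ≥ 19 ✓
19 0 7 15 1 → max 19  ≥ 19 ✓
0 7 15 1 1 → max 15
10 windows satisfy the condition.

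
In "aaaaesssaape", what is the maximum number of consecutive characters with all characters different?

add a: [a] len 1
add a (repeat a, move left end past it): [a] len 1
add a (repeat a, move left end past it): [a] len 1
add a (repeat a, move left end past it): [a] len 1
add e: [a, e] len 2
add s: [a, e, s] len 3
add s (repeat s, move left end past it): [s] len 1
add s (repeat s, move left end past it): [s] len 1
add a: [s, a] len 2
add a (repeat a, move left end past it): [a] len 1
add p: [a, p] len 2
add e: [a, p, e] len 3
Longest all-distinct length: 3.

3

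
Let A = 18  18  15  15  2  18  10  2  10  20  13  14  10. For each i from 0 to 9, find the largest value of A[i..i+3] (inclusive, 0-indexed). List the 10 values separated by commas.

18, 18, 18, 18, 18, 18, 20, 20, 20, 20

(18, 18, 15, 15) → max 18
(18, 15, 15, 2) → max 18
(15, 15, 2, 18) → max 18
(15, 2, 18, 10) → max 18
(2, 18, 10, 2) → max 18
(18, 10, 2, 10) → max 18
(10, 2, 10, 20) → max 20
(2, 10, 20, 13) → max 20
(10, 20, 13, 14) → max 20
(20, 13, 14, 10) → max 20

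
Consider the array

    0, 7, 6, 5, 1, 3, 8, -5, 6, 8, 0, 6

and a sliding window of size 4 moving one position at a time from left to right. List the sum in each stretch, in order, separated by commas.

18, 19, 15, 17, 7, 12, 17, 9, 20

Sliding a size-4 window across the 12 values:
[0, 7, 6, 5] → sum 18
[7, 6, 5, 1] → sum 19
[6, 5, 1, 3] → sum 15
[5, 1, 3, 8] → sum 17
[1, 3, 8, -5] → sum 7
[3, 8, -5, 6] → sum 12
[8, -5, 6, 8] → sum 17
[-5, 6, 8, 0] → sum 9
[6, 8, 0, 6] → sum 20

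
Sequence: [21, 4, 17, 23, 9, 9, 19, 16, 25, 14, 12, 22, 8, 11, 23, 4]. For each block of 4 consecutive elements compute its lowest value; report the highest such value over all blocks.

Window mins for each of the 13 positions:
(21, 4, 17, 23) → min 4
(4, 17, 23, 9) → min 4
(17, 23, 9, 9) → min 9
(23, 9, 9, 19) → min 9
(9, 9, 19, 16) → min 9
(9, 19, 16, 25) → min 9
(19, 16, 25, 14) → min 14
(16, 25, 14, 12) → min 12
(25, 14, 12, 22) → min 12
(14, 12, 22, 8) → min 8
(12, 22, 8, 11) → min 8
(22, 8, 11, 23) → min 8
(8, 11, 23, 4) → min 4
Highest of these is 14.

14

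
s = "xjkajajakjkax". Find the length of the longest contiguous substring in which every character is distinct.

add x: [x] len 1
add j: [x, j] len 2
add k: [x, j, k] len 3
add a: [x, j, k, a] len 4
add j (repeat j, move left end past it): [k, a, j] len 3
add a (repeat a, move left end past it): [j, a] len 2
add j (repeat j, move left end past it): [a, j] len 2
add a (repeat a, move left end past it): [j, a] len 2
add k: [j, a, k] len 3
add j (repeat j, move left end past it): [a, k, j] len 3
add k (repeat k, move left end past it): [j, k] len 2
add a: [j, k, a] len 3
add x: [j, k, a, x] len 4
Longest all-distinct length: 4.

4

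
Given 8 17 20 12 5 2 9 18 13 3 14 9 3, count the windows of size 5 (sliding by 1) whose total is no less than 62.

1

8 17 20 12 5 → sum 62  ≥ 62 ✓
17 20 12 5 2 → sum 56
20 12 5 2 9 → sum 48
12 5 2 9 18 → sum 46
5 2 9 18 13 → sum 47
2 9 18 13 3 → sum 45
9 18 13 3 14 → sum 57
18 13 3 14 9 → sum 57
13 3 14 9 3 → sum 42
1 window satisfy the condition.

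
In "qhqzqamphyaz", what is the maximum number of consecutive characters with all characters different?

add q: [q] len 1
add h: [q, h] len 2
add q (repeat q, move left end past it): [h, q] len 2
add z: [h, q, z] len 3
add q (repeat q, move left end past it): [z, q] len 2
add a: [z, q, a] len 3
add m: [z, q, a, m] len 4
add p: [z, q, a, m, p] len 5
add h: [z, q, a, m, p, h] len 6
add y: [z, q, a, m, p, h, y] len 7
add a (repeat a, move left end past it): [m, p, h, y, a] len 5
add z: [m, p, h, y, a, z] len 6
Longest all-distinct length: 7.

7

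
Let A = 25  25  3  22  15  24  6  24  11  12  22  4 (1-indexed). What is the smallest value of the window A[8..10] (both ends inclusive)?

11

Elements at indices 8..10: 24, 11, 12
min(24, 11, 12) = 11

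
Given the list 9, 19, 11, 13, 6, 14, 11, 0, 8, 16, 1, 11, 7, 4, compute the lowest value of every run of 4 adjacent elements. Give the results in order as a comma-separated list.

[9, 19, 11, 13] → min 9
[19, 11, 13, 6] → min 6
[11, 13, 6, 14] → min 6
[13, 6, 14, 11] → min 6
[6, 14, 11, 0] → min 0
[14, 11, 0, 8] → min 0
[11, 0, 8, 16] → min 0
[0, 8, 16, 1] → min 0
[8, 16, 1, 11] → min 1
[16, 1, 11, 7] → min 1
[1, 11, 7, 4] → min 1

9, 6, 6, 6, 0, 0, 0, 0, 1, 1, 1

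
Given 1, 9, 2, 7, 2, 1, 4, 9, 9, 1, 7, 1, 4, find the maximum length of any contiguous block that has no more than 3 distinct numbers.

5

[1] 1 distinct, len 1
[1, 9] 2 distinct, len 2
[1, 9, 2] 3 distinct, len 3
[9, 2, 7] 3 distinct, len 3
[9, 2, 7, 2] 3 distinct, len 4
[2, 7, 2, 1] 3 distinct, len 4
[2, 1, 4] 3 distinct, len 3
[1, 4, 9] 3 distinct, len 3
[1, 4, 9, 9] 3 distinct, len 4
[1, 4, 9, 9, 1] 3 distinct, len 5
[9, 9, 1, 7] 3 distinct, len 4
[9, 9, 1, 7, 1] 3 distinct, len 5
[1, 7, 1, 4] 3 distinct, len 4
Longest length with ≤3 distinct: 5.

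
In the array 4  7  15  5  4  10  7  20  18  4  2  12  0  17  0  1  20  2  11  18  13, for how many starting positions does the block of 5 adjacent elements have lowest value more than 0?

10

[4, 7, 15, 5, 4] → min 4  > 0 ✓
[7, 15, 5, 4, 10] → min 4  > 0 ✓
[15, 5, 4, 10, 7] → min 4  > 0 ✓
[5, 4, 10, 7, 20] → min 4  > 0 ✓
[4, 10, 7, 20, 18] → min 4  > 0 ✓
[10, 7, 20, 18, 4] → min 4  > 0 ✓
[7, 20, 18, 4, 2] → min 2  > 0 ✓
[20, 18, 4, 2, 12] → min 2  > 0 ✓
[18, 4, 2, 12, 0] → min 0
[4, 2, 12, 0, 17] → min 0
[2, 12, 0, 17, 0] → min 0
[12, 0, 17, 0, 1] → min 0
[0, 17, 0, 1, 20] → min 0
[17, 0, 1, 20, 2] → min 0
[0, 1, 20, 2, 11] → min 0
[1, 20, 2, 11, 18] → min 1  > 0 ✓
[20, 2, 11, 18, 13] → min 2  > 0 ✓
10 windows satisfy the condition.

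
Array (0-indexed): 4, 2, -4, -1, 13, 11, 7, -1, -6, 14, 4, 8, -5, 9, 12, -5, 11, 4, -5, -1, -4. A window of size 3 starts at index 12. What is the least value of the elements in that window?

Elements at indices 12..14: -5, 9, 12
min(-5, 9, 12) = -5

-5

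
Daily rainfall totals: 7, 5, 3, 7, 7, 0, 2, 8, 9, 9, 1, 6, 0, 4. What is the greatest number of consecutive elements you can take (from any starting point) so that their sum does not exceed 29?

6

Extend to the right; shrink from the left whenever the sum exceeds 29:
add 7: [7] sum 7, len 1
add 5: [7, 5] sum 12, len 2
add 3: [7, 5, 3] sum 15, len 3
add 7: [7, 5, 3, 7] sum 22, len 4
add 7: [7, 5, 3, 7, 7] sum 29, len 5
add 0: [7, 5, 3, 7, 7, 0] sum 29, len 6
add 2: [5, 3, 7, 7, 0, 2] sum 24, len 6
add 8: [3, 7, 7, 0, 2, 8] sum 27, len 6
add 9: [7, 0, 2, 8, 9] sum 26, len 5
add 9: [0, 2, 8, 9, 9] sum 28, len 5
add 1: [0, 2, 8, 9, 9, 1] sum 29, len 6
add 6: [9, 9, 1, 6] sum 25, len 4
add 0: [9, 9, 1, 6, 0] sum 25, len 5
add 4: [9, 9, 1, 6, 0, 4] sum 29, len 6
Longest length seen: 6.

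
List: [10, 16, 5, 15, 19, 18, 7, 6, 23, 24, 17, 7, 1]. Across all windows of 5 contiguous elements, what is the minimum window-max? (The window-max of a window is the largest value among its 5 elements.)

Window maxs for each of the 9 positions:
10 16 5 15 19 → max 19
16 5 15 19 18 → max 19
5 15 19 18 7 → max 19
15 19 18 7 6 → max 19
19 18 7 6 23 → max 23
18 7 6 23 24 → max 24
7 6 23 24 17 → max 24
6 23 24 17 7 → max 24
23 24 17 7 1 → max 24
Minimum of these is 19.

19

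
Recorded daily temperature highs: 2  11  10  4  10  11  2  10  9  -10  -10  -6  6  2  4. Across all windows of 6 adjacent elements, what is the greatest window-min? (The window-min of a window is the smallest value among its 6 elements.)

2

Window mins for each of the 10 positions:
2 11 10 4 10 11 → min 2
11 10 4 10 11 2 → min 2
10 4 10 11 2 10 → min 2
4 10 11 2 10 9 → min 2
10 11 2 10 9 -10 → min -10
11 2 10 9 -10 -10 → min -10
2 10 9 -10 -10 -6 → min -10
10 9 -10 -10 -6 6 → min -10
9 -10 -10 -6 6 2 → min -10
-10 -10 -6 6 2 4 → min -10
Greatest of these is 2.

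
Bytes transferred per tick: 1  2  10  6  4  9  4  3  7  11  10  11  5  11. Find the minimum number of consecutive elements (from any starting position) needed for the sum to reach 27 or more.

add 1: running sum 1 < 27
add 2: running sum 3 < 27
add 10: running sum 13 < 27
add 6: running sum 19 < 27
add 4: running sum 23 < 27
end 5: [10, 6, 4, 9] sum 29, len 4
end 6: [10, 6, 4, 9, 4] sum 33, len 5
end 7: [10, 6, 4, 9, 4, 3] sum 36, len 6
end 8: [4, 9, 4, 3, 7] sum 27, len 5
end 9: [9, 4, 3, 7, 11] sum 34, len 5
end 10: [7, 11, 10] sum 28, len 3
end 11: [11, 10, 11] sum 32, len 3
end 12: [11, 10, 11, 5] sum 37, len 4
end 13: [11, 5, 11] sum 27, len 3
Shortest qualifying length: 3.

3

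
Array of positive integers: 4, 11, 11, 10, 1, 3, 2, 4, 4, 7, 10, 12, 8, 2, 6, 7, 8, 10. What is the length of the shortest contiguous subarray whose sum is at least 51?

add 4: running sum 4 < 51
add 11: running sum 15 < 51
add 11: running sum 26 < 51
add 10: running sum 36 < 51
add 1: running sum 37 < 51
add 3: running sum 40 < 51
add 2: running sum 42 < 51
add 4: running sum 46 < 51
add 4: running sum 50 < 51
end 9: [11, 11, 10, 1, 3, 2, 4, 4, 7] sum 53, len 9
end 10: [11, 10, 1, 3, 2, 4, 4, 7, 10] sum 52, len 9
end 11: [10, 1, 3, 2, 4, 4, 7, 10, 12] sum 53, len 9
end 12: [1, 3, 2, 4, 4, 7, 10, 12, 8] sum 51, len 9
end 13: [3, 2, 4, 4, 7, 10, 12, 8, 2] sum 52, len 9
end 14: [4, 4, 7, 10, 12, 8, 2, 6] sum 53, len 8
end 15: [7, 10, 12, 8, 2, 6, 7] sum 52, len 7
end 16: [10, 12, 8, 2, 6, 7, 8] sum 53, len 7
end 17: [12, 8, 2, 6, 7, 8, 10] sum 53, len 7
Shortest qualifying length: 7.

7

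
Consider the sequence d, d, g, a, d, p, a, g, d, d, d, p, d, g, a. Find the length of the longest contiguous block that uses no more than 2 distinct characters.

5

[d] 1 distinct, len 1
[d, d] 1 distinct, len 2
[d, d, g] 2 distinct, len 3
[g, a] 2 distinct, len 2
[a, d] 2 distinct, len 2
[d, p] 2 distinct, len 2
[p, a] 2 distinct, len 2
[a, g] 2 distinct, len 2
[g, d] 2 distinct, len 2
[g, d, d] 2 distinct, len 3
[g, d, d, d] 2 distinct, len 4
[d, d, d, p] 2 distinct, len 4
[d, d, d, p, d] 2 distinct, len 5
[d, g] 2 distinct, len 2
[g, a] 2 distinct, len 2
Longest length with ≤2 distinct: 5.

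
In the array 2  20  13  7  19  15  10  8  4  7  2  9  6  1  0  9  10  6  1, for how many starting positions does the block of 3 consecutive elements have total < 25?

2 20 13 → sum 35
20 13 7 → sum 40
13 7 19 → sum 39
7 19 15 → sum 41
19 15 10 → sum 44
15 10 8 → sum 33
10 8 4 → sum 22  < 25 ✓
8 4 7 → sum 19  < 25 ✓
4 7 2 → sum 13  < 25 ✓
7 2 9 → sum 18  < 25 ✓
2 9 6 → sum 17  < 25 ✓
9 6 1 → sum 16  < 25 ✓
6 1 0 → sum 7  < 25 ✓
1 0 9 → sum 10  < 25 ✓
0 9 10 → sum 19  < 25 ✓
9 10 6 → sum 25
10 6 1 → sum 17  < 25 ✓
10 windows satisfy the condition.

10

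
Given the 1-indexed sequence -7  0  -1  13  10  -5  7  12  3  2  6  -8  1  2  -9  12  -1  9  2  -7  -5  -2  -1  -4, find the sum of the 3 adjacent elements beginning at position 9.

11

Elements at indices 9..11: 3, 2, 6
sum(3, 2, 6) = 11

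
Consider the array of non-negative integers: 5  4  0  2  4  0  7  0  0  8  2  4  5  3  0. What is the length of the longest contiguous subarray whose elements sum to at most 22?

9

Extend to the right; shrink from the left whenever the sum exceeds 22:
→ 5: sum 5, len 1
→ 4: sum 9, len 2
→ 0: sum 9, len 3
→ 2: sum 11, len 4
→ 4: sum 15, len 5
→ 0: sum 15, len 6
→ 7: sum 22, len 7
→ 0: sum 22, len 8
→ 0: sum 22, len 9
→ 8 (dropped 5, 4): sum 21, len 8
→ 2 (dropped 0, 2): sum 21, len 7
→ 4 (dropped 4): sum 21, len 7
→ 5 (dropped 0, 7): sum 19, len 6
→ 3: sum 22, len 7
→ 0: sum 22, len 8
Longest length seen: 9.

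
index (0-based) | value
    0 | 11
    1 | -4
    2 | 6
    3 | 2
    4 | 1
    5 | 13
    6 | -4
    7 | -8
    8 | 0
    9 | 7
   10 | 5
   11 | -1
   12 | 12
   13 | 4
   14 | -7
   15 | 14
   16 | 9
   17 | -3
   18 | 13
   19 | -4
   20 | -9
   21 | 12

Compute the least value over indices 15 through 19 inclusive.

-4

Elements at indices 15..19: 14, 9, -3, 13, -4
min(14, 9, -3, 13, -4) = -4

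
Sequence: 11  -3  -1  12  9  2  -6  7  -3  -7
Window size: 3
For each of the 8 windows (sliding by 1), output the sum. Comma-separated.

Sliding a size-3 window across the 10 values:
[11, -3, -1] → sum 7
[-3, -1, 12] → sum 8
[-1, 12, 9] → sum 20
[12, 9, 2] → sum 23
[9, 2, -6] → sum 5
[2, -6, 7] → sum 3
[-6, 7, -3] → sum -2
[7, -3, -7] → sum -3

7, 8, 20, 23, 5, 3, -2, -3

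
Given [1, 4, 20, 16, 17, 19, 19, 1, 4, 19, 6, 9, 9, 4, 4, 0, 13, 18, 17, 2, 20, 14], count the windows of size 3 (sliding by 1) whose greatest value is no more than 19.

(1, 4, 20) → max 20
(4, 20, 16) → max 20
(20, 16, 17) → max 20
(16, 17, 19) → max 19  ≤ 19 ✓
(17, 19, 19) → max 19  ≤ 19 ✓
(19, 19, 1) → max 19  ≤ 19 ✓
(19, 1, 4) → max 19  ≤ 19 ✓
(1, 4, 19) → max 19  ≤ 19 ✓
(4, 19, 6) → max 19  ≤ 19 ✓
(19, 6, 9) → max 19  ≤ 19 ✓
(6, 9, 9) → max 9  ≤ 19 ✓
(9, 9, 4) → max 9  ≤ 19 ✓
(9, 4, 4) → max 9  ≤ 19 ✓
(4, 4, 0) → max 4  ≤ 19 ✓
(4, 0, 13) → max 13  ≤ 19 ✓
(0, 13, 18) → max 18  ≤ 19 ✓
(13, 18, 17) → max 18  ≤ 19 ✓
(18, 17, 2) → max 18  ≤ 19 ✓
(17, 2, 20) → max 20
(2, 20, 14) → max 20
15 windows satisfy the condition.

15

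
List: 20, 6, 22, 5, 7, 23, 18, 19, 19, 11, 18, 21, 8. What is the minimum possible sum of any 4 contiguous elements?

40

Window sums for each of the 10 positions:
[20, 6, 22, 5] → sum 53
[6, 22, 5, 7] → sum 40
[22, 5, 7, 23] → sum 57
[5, 7, 23, 18] → sum 53
[7, 23, 18, 19] → sum 67
[23, 18, 19, 19] → sum 79
[18, 19, 19, 11] → sum 67
[19, 19, 11, 18] → sum 67
[19, 11, 18, 21] → sum 69
[11, 18, 21, 8] → sum 58
Minimum of these is 40.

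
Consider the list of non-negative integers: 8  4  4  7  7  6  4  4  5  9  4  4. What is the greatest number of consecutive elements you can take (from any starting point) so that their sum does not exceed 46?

→ 8: sum 8, len 1
→ 4: sum 12, len 2
→ 4: sum 16, len 3
→ 7: sum 23, len 4
→ 7: sum 30, len 5
→ 6: sum 36, len 6
→ 4: sum 40, len 7
→ 4: sum 44, len 8
→ 5 (dropped 8): sum 41, len 8
→ 9 (dropped 4): sum 46, len 8
→ 4 (dropped 4): sum 46, len 8
→ 4 (dropped 7): sum 43, len 8
Longest length seen: 8.

8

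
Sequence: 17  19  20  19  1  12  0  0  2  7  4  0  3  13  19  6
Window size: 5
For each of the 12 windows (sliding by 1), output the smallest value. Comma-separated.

Sliding a size-5 window across the 16 values:
(17, 19, 20, 19, 1) → min 1
(19, 20, 19, 1, 12) → min 1
(20, 19, 1, 12, 0) → min 0
(19, 1, 12, 0, 0) → min 0
(1, 12, 0, 0, 2) → min 0
(12, 0, 0, 2, 7) → min 0
(0, 0, 2, 7, 4) → min 0
(0, 2, 7, 4, 0) → min 0
(2, 7, 4, 0, 3) → min 0
(7, 4, 0, 3, 13) → min 0
(4, 0, 3, 13, 19) → min 0
(0, 3, 13, 19, 6) → min 0

1, 1, 0, 0, 0, 0, 0, 0, 0, 0, 0, 0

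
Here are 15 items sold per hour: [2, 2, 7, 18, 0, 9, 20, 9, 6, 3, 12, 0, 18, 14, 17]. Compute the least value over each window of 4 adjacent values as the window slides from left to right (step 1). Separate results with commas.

2, 0, 0, 0, 0, 6, 3, 3, 0, 0, 0, 0

2 2 7 18 → min 2
2 7 18 0 → min 0
7 18 0 9 → min 0
18 0 9 20 → min 0
0 9 20 9 → min 0
9 20 9 6 → min 6
20 9 6 3 → min 3
9 6 3 12 → min 3
6 3 12 0 → min 0
3 12 0 18 → min 0
12 0 18 14 → min 0
0 18 14 17 → min 0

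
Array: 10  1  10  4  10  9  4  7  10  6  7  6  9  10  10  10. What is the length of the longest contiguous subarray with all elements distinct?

5

add 10: [10] len 1
add 1: [10, 1] len 2
add 10 (repeat 10, move left end past it): [1, 10] len 2
add 4: [1, 10, 4] len 3
add 10 (repeat 10, move left end past it): [4, 10] len 2
add 9: [4, 10, 9] len 3
add 4 (repeat 4, move left end past it): [10, 9, 4] len 3
add 7: [10, 9, 4, 7] len 4
add 10 (repeat 10, move left end past it): [9, 4, 7, 10] len 4
add 6: [9, 4, 7, 10, 6] len 5
add 7 (repeat 7, move left end past it): [10, 6, 7] len 3
add 6 (repeat 6, move left end past it): [7, 6] len 2
add 9: [7, 6, 9] len 3
add 10: [7, 6, 9, 10] len 4
add 10 (repeat 10, move left end past it): [10] len 1
add 10 (repeat 10, move left end past it): [10] len 1
Longest all-distinct length: 5.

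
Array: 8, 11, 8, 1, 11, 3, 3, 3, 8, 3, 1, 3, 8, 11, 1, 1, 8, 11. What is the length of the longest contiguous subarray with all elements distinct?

add 8: [8] len 1
add 11: [8, 11] len 2
add 8 (repeat 8, move left end past it): [11, 8] len 2
add 1: [11, 8, 1] len 3
add 11 (repeat 11, move left end past it): [8, 1, 11] len 3
add 3: [8, 1, 11, 3] len 4
add 3 (repeat 3, move left end past it): [3] len 1
add 3 (repeat 3, move left end past it): [3] len 1
add 8: [3, 8] len 2
add 3 (repeat 3, move left end past it): [8, 3] len 2
add 1: [8, 3, 1] len 3
add 3 (repeat 3, move left end past it): [1, 3] len 2
add 8: [1, 3, 8] len 3
add 11: [1, 3, 8, 11] len 4
add 1 (repeat 1, move left end past it): [3, 8, 11, 1] len 4
add 1 (repeat 1, move left end past it): [1] len 1
add 8: [1, 8] len 2
add 11: [1, 8, 11] len 3
Longest all-distinct length: 4.

4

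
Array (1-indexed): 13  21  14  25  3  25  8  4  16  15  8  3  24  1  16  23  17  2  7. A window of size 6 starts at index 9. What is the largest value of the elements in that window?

24

Elements at indices 9..14: 16, 15, 8, 3, 24, 1
max(16, 15, 8, 3, 24, 1) = 24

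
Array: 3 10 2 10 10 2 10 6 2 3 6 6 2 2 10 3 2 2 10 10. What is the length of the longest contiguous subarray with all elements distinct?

4

add 3: [3] len 1
add 10: [3, 10] len 2
add 2: [3, 10, 2] len 3
add 10 (repeat 10, move left end past it): [2, 10] len 2
add 10 (repeat 10, move left end past it): [10] len 1
add 2: [10, 2] len 2
add 10 (repeat 10, move left end past it): [2, 10] len 2
add 6: [2, 10, 6] len 3
add 2 (repeat 2, move left end past it): [10, 6, 2] len 3
add 3: [10, 6, 2, 3] len 4
add 6 (repeat 6, move left end past it): [2, 3, 6] len 3
add 6 (repeat 6, move left end past it): [6] len 1
add 2: [6, 2] len 2
add 2 (repeat 2, move left end past it): [2] len 1
add 10: [2, 10] len 2
add 3: [2, 10, 3] len 3
add 2 (repeat 2, move left end past it): [10, 3, 2] len 3
add 2 (repeat 2, move left end past it): [2] len 1
add 10: [2, 10] len 2
add 10 (repeat 10, move left end past it): [10] len 1
Longest all-distinct length: 4.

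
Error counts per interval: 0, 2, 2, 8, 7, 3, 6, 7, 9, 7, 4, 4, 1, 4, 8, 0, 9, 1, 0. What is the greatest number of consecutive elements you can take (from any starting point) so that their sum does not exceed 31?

9

Extend to the right; shrink from the left whenever the sum exceeds 31:
add 0: [0] sum 0, len 1
add 2: [0, 2] sum 2, len 2
add 2: [0, 2, 2] sum 4, len 3
add 8: [0, 2, 2, 8] sum 12, len 4
add 7: [0, 2, 2, 8, 7] sum 19, len 5
add 3: [0, 2, 2, 8, 7, 3] sum 22, len 6
add 6: [0, 2, 2, 8, 7, 3, 6] sum 28, len 7
add 7: [8, 7, 3, 6, 7] sum 31, len 5
add 9: [3, 6, 7, 9] sum 25, len 4
add 7: [6, 7, 9, 7] sum 29, len 4
add 4: [7, 9, 7, 4] sum 27, len 4
add 4: [7, 9, 7, 4, 4] sum 31, len 5
add 1: [9, 7, 4, 4, 1] sum 25, len 5
add 4: [9, 7, 4, 4, 1, 4] sum 29, len 6
add 8: [7, 4, 4, 1, 4, 8] sum 28, len 6
add 0: [7, 4, 4, 1, 4, 8, 0] sum 28, len 7
add 9: [4, 4, 1, 4, 8, 0, 9] sum 30, len 7
add 1: [4, 4, 1, 4, 8, 0, 9, 1] sum 31, len 8
add 0: [4, 4, 1, 4, 8, 0, 9, 1, 0] sum 31, len 9
Longest length seen: 9.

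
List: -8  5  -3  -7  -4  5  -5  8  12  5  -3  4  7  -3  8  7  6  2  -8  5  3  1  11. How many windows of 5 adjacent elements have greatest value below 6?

4

-8 5 -3 -7 -4 → max 5  < 6 ✓
5 -3 -7 -4 5 → max 5  < 6 ✓
-3 -7 -4 5 -5 → max 5  < 6 ✓
-7 -4 5 -5 8 → max 8
-4 5 -5 8 12 → max 12
5 -5 8 12 5 → max 12
-5 8 12 5 -3 → max 12
8 12 5 -3 4 → max 12
12 5 -3 4 7 → max 12
5 -3 4 7 -3 → max 7
-3 4 7 -3 8 → max 8
4 7 -3 8 7 → max 8
7 -3 8 7 6 → max 8
-3 8 7 6 2 → max 8
8 7 6 2 -8 → max 8
7 6 2 -8 5 → max 7
6 2 -8 5 3 → max 6
2 -8 5 3 1 → max 5  < 6 ✓
-8 5 3 1 11 → max 11
4 windows satisfy the condition.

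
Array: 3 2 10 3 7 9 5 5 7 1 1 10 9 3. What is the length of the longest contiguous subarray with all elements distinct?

6

add 3: [3] len 1
add 2: [3, 2] len 2
add 10: [3, 2, 10] len 3
add 3 (repeat 3, move left end past it): [2, 10, 3] len 3
add 7: [2, 10, 3, 7] len 4
add 9: [2, 10, 3, 7, 9] len 5
add 5: [2, 10, 3, 7, 9, 5] len 6
add 5 (repeat 5, move left end past it): [5] len 1
add 7: [5, 7] len 2
add 1: [5, 7, 1] len 3
add 1 (repeat 1, move left end past it): [1] len 1
add 10: [1, 10] len 2
add 9: [1, 10, 9] len 3
add 3: [1, 10, 9, 3] len 4
Longest all-distinct length: 6.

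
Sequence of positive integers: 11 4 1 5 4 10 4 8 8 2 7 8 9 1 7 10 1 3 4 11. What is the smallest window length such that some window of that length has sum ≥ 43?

add 11: running sum 11 < 43
add 4: running sum 15 < 43
add 1: running sum 16 < 43
add 5: running sum 21 < 43
add 4: running sum 25 < 43
add 10: running sum 35 < 43
add 4: running sum 39 < 43
end 7: [11, 4, 1, 5, 4, 10, 4, 8] sum 47, len 8
end 8: [4, 1, 5, 4, 10, 4, 8, 8] sum 44, len 8
end 9: [4, 1, 5, 4, 10, 4, 8, 8, 2] sum 46, len 9
end 10: [4, 10, 4, 8, 8, 2, 7] sum 43, len 7
end 11: [10, 4, 8, 8, 2, 7, 8] sum 47, len 7
end 12: [4, 8, 8, 2, 7, 8, 9] sum 46, len 7
end 13: [8, 8, 2, 7, 8, 9, 1] sum 43, len 7
end 14: [8, 8, 2, 7, 8, 9, 1, 7] sum 50, len 8
end 15: [2, 7, 8, 9, 1, 7, 10] sum 44, len 7
end 16: [7, 8, 9, 1, 7, 10, 1] sum 43, len 7
end 17: [7, 8, 9, 1, 7, 10, 1, 3] sum 46, len 8
end 18: [8, 9, 1, 7, 10, 1, 3, 4] sum 43, len 8
end 19: [9, 1, 7, 10, 1, 3, 4, 11] sum 46, len 8
Shortest qualifying length: 7.

7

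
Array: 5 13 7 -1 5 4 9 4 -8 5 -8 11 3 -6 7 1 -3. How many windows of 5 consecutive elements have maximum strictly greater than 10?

7

(5, 13, 7, -1, 5) → max 13  > 10 ✓
(13, 7, -1, 5, 4) → max 13  > 10 ✓
(7, -1, 5, 4, 9) → max 9
(-1, 5, 4, 9, 4) → max 9
(5, 4, 9, 4, -8) → max 9
(4, 9, 4, -8, 5) → max 9
(9, 4, -8, 5, -8) → max 9
(4, -8, 5, -8, 11) → max 11  > 10 ✓
(-8, 5, -8, 11, 3) → max 11  > 10 ✓
(5, -8, 11, 3, -6) → max 11  > 10 ✓
(-8, 11, 3, -6, 7) → max 11  > 10 ✓
(11, 3, -6, 7, 1) → max 11  > 10 ✓
(3, -6, 7, 1, -3) → max 7
7 windows satisfy the condition.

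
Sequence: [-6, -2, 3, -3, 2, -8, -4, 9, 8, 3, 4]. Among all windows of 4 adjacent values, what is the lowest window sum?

-13

-6 -2 3 -3 → sum -8
-2 3 -3 2 → sum 0
3 -3 2 -8 → sum -6
-3 2 -8 -4 → sum -13
2 -8 -4 9 → sum -1
-8 -4 9 8 → sum 5
-4 9 8 3 → sum 16
9 8 3 4 → sum 24
Lowest of these is -13.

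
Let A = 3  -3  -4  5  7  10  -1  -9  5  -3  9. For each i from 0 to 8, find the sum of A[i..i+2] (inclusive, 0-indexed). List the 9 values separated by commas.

-4, -2, 8, 22, 16, 0, -5, -7, 11

(3, -3, -4) → sum -4
(-3, -4, 5) → sum -2
(-4, 5, 7) → sum 8
(5, 7, 10) → sum 22
(7, 10, -1) → sum 16
(10, -1, -9) → sum 0
(-1, -9, 5) → sum -5
(-9, 5, -3) → sum -7
(5, -3, 9) → sum 11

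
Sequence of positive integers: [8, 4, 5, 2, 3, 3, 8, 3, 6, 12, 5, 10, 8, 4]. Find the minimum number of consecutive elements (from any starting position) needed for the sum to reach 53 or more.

add 8: running sum 8 < 53
add 4: running sum 12 < 53
add 5: running sum 17 < 53
add 2: running sum 19 < 53
add 3: running sum 22 < 53
add 3: running sum 25 < 53
add 8: running sum 33 < 53
add 3: running sum 36 < 53
add 6: running sum 42 < 53
end 9: [8, 4, 5, 2, 3, 3, 8, 3, 6, 12] sum 54, len 10
end 10: [8, 4, 5, 2, 3, 3, 8, 3, 6, 12, 5] sum 59, len 11
end 11: [5, 2, 3, 3, 8, 3, 6, 12, 5, 10] sum 57, len 10
end 12: [3, 8, 3, 6, 12, 5, 10, 8] sum 55, len 8
end 13: [8, 3, 6, 12, 5, 10, 8, 4] sum 56, len 8
Shortest qualifying length: 8.

8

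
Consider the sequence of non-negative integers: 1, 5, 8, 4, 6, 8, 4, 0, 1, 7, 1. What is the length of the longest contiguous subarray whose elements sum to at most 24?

6

→ 1: sum 1, len 1
→ 5: sum 6, len 2
→ 8: sum 14, len 3
→ 4: sum 18, len 4
→ 6: sum 24, len 5
→ 8 (dropped 1, 5, 8): sum 18, len 3
→ 4: sum 22, len 4
→ 0: sum 22, len 5
→ 1: sum 23, len 6
→ 7 (dropped 4, 6): sum 20, len 5
→ 1: sum 21, len 6
Longest length seen: 6.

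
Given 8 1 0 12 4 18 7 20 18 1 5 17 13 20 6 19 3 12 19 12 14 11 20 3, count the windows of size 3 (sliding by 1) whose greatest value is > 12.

19

8 1 0 → max 8
1 0 12 → max 12
0 12 4 → max 12
12 4 18 → max 18  > 12 ✓
4 18 7 → max 18  > 12 ✓
18 7 20 → max 20  > 12 ✓
7 20 18 → max 20  > 12 ✓
20 18 1 → max 20  > 12 ✓
18 1 5 → max 18  > 12 ✓
1 5 17 → max 17  > 12 ✓
5 17 13 → max 17  > 12 ✓
17 13 20 → max 20  > 12 ✓
13 20 6 → max 20  > 12 ✓
20 6 19 → max 20  > 12 ✓
6 19 3 → max 19  > 12 ✓
19 3 12 → max 19  > 12 ✓
3 12 19 → max 19  > 12 ✓
12 19 12 → max 19  > 12 ✓
19 12 14 → max 19  > 12 ✓
12 14 11 → max 14  > 12 ✓
14 11 20 → max 20  > 12 ✓
11 20 3 → max 20  > 12 ✓
19 windows satisfy the condition.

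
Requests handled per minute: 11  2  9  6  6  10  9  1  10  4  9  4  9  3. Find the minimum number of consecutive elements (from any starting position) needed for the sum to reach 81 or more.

12

add 11: running sum 11 < 81
add 2: running sum 13 < 81
add 9: running sum 22 < 81
add 6: running sum 28 < 81
add 6: running sum 34 < 81
add 10: running sum 44 < 81
add 9: running sum 53 < 81
add 1: running sum 54 < 81
add 10: running sum 64 < 81
add 4: running sum 68 < 81
add 9: running sum 77 < 81
add 4: shortest ending here [11, 2, 9, 6, 6, 10, 9, 1, 10, 4, 9, 4] sum 81, len 12
add 9: shortest ending here [11, 2, 9, 6, 6, 10, 9, 1, 10, 4, 9, 4, 9] sum 90, len 13
add 3: shortest ending here [2, 9, 6, 6, 10, 9, 1, 10, 4, 9, 4, 9, 3] sum 82, len 13
Shortest qualifying length: 12.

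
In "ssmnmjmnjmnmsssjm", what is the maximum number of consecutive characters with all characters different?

[s] len 1
[s] len 1
[s, m] len 2
[s, m, n] len 3
[n, m] len 2
[n, m, j] len 3
[j, m] len 2
[j, m, n] len 3
[m, n, j] len 3
[n, j, m] len 3
[j, m, n] len 3
[n, m] len 2
[n, m, s] len 3
[s] len 1
[s] len 1
[s, j] len 2
[s, j, m] len 3
Longest all-distinct length: 3.

3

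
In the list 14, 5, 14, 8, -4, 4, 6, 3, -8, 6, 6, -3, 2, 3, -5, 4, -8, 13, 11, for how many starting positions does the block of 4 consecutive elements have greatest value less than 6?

3

(14, 5, 14, 8) → max 14
(5, 14, 8, -4) → max 14
(14, 8, -4, 4) → max 14
(8, -4, 4, 6) → max 8
(-4, 4, 6, 3) → max 6
(4, 6, 3, -8) → max 6
(6, 3, -8, 6) → max 6
(3, -8, 6, 6) → max 6
(-8, 6, 6, -3) → max 6
(6, 6, -3, 2) → max 6
(6, -3, 2, 3) → max 6
(-3, 2, 3, -5) → max 3  < 6 ✓
(2, 3, -5, 4) → max 4  < 6 ✓
(3, -5, 4, -8) → max 4  < 6 ✓
(-5, 4, -8, 13) → max 13
(4, -8, 13, 11) → max 13
3 windows satisfy the condition.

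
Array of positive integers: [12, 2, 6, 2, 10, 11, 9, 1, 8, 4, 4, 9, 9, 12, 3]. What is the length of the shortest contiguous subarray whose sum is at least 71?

10

add 12: running sum 12 < 71
add 2: running sum 14 < 71
add 6: running sum 20 < 71
add 2: running sum 22 < 71
add 10: running sum 32 < 71
add 11: running sum 43 < 71
add 9: running sum 52 < 71
add 1: running sum 53 < 71
add 8: running sum 61 < 71
add 4: running sum 65 < 71
add 4: running sum 69 < 71
add 9: shortest ending here [12, 2, 6, 2, 10, 11, 9, 1, 8, 4, 4, 9] sum 78, len 12
add 9: shortest ending here [6, 2, 10, 11, 9, 1, 8, 4, 4, 9, 9] sum 73, len 11
add 12: shortest ending here [10, 11, 9, 1, 8, 4, 4, 9, 9, 12] sum 77, len 10
add 3: shortest ending here [10, 11, 9, 1, 8, 4, 4, 9, 9, 12, 3] sum 80, len 11
Shortest qualifying length: 10.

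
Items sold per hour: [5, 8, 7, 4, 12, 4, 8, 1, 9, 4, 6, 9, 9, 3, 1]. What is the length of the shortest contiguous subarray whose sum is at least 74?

12

Extend right; whenever the sum reaches 74, record the length and shrink from the left:
add 5: running sum 5 < 74
add 8: running sum 13 < 74
add 7: running sum 20 < 74
add 4: running sum 24 < 74
add 12: running sum 36 < 74
add 4: running sum 40 < 74
add 8: running sum 48 < 74
add 1: running sum 49 < 74
add 9: running sum 58 < 74
add 4: running sum 62 < 74
add 6: running sum 68 < 74
add 9: shortest ending here [5, 8, 7, 4, 12, 4, 8, 1, 9, 4, 6, 9] sum 77, len 12
add 9: shortest ending here [8, 7, 4, 12, 4, 8, 1, 9, 4, 6, 9, 9] sum 81, len 12
add 3: shortest ending here [7, 4, 12, 4, 8, 1, 9, 4, 6, 9, 9, 3] sum 76, len 12
add 1: shortest ending here [7, 4, 12, 4, 8, 1, 9, 4, 6, 9, 9, 3, 1] sum 77, len 13
Shortest qualifying length: 12.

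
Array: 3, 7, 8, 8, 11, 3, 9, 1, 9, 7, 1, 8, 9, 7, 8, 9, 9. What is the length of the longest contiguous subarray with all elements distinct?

[3] len 1
[3, 7] len 2
[3, 7, 8] len 3
[8] len 1
[8, 11] len 2
[8, 11, 3] len 3
[8, 11, 3, 9] len 4
[8, 11, 3, 9, 1] len 5
[1, 9] len 2
[1, 9, 7] len 3
[9, 7, 1] len 3
[9, 7, 1, 8] len 4
[7, 1, 8, 9] len 4
[1, 8, 9, 7] len 4
[9, 7, 8] len 3
[7, 8, 9] len 3
[9] len 1
Longest all-distinct length: 5.

5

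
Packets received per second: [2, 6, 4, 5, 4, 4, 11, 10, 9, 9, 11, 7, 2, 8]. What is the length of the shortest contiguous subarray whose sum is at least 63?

add 2: running sum 2 < 63
add 6: running sum 8 < 63
add 4: running sum 12 < 63
add 5: running sum 17 < 63
add 4: running sum 21 < 63
add 4: running sum 25 < 63
add 11: running sum 36 < 63
add 10: running sum 46 < 63
add 9: running sum 55 < 63
add 9: shortest ending here [2, 6, 4, 5, 4, 4, 11, 10, 9, 9] sum 64, len 10
add 11: shortest ending here [5, 4, 4, 11, 10, 9, 9, 11] sum 63, len 8
add 7: shortest ending here [4, 4, 11, 10, 9, 9, 11, 7] sum 65, len 8
add 2: shortest ending here [4, 11, 10, 9, 9, 11, 7, 2] sum 63, len 8
add 8: shortest ending here [11, 10, 9, 9, 11, 7, 2, 8] sum 67, len 8
Shortest qualifying length: 8.

8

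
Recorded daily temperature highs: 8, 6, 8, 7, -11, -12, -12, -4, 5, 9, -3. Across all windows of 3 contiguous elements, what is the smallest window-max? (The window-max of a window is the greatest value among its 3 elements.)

-11

8 6 8 → max 8
6 8 7 → max 8
8 7 -11 → max 8
7 -11 -12 → max 7
-11 -12 -12 → max -11
-12 -12 -4 → max -4
-12 -4 5 → max 5
-4 5 9 → max 9
5 9 -3 → max 9
Smallest of these is -11.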